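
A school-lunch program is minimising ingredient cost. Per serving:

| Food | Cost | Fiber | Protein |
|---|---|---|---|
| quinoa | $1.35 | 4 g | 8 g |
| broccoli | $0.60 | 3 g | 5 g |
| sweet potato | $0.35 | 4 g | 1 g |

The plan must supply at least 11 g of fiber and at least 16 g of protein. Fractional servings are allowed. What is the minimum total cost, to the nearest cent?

$2.01

An LP optimum is at a vertex; with two nutrient constraints at most two foods are used. Check each candidate.
quinoa only: max(11/4, 16/8) = 2.75 servings → $3.71.
broccoli only: max(11/3, 16/5) = 3.667 servings → $2.20.
sweet potato only: max(11/4, 16/1) = 16 servings → $5.60.
quinoa + broccoli with both targets exact would need a negative amount; discard.
quinoa + sweet potato with both tight: 1.893 servings and 0.8571 servings → $2.86.
broccoli + sweet potato with both tight: 3.118 servings and 0.4118 servings → $2.01.
So the least-cost plan costs $2.01.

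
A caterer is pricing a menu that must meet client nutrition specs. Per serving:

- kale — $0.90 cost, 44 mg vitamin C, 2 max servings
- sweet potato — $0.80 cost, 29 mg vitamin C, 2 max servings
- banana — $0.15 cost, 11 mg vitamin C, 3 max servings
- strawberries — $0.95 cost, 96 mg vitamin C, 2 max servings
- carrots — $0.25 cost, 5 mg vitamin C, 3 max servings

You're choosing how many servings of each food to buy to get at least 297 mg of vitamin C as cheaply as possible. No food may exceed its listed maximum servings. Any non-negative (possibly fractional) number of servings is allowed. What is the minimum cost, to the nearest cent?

Cost per mg of vitamin C: strawberries $0.0099, banana $0.0136, kale $0.0205, sweet potato $0.0276, carrots $0.0500.
Take 2 servings of strawberries: +192.0 mg vitamin C for $1.90 (total $1.90, still need 105.0 mg).
Take 3 servings of banana: +33.0 mg vitamin C for $0.45 (total $2.35, still need 72.0 mg).
Take 1.636 servings of kale: +72.0 mg vitamin C for $1.47 (total $3.82, still need 0.0 mg).
Filling from the cheapest source first is optimal under one linear minimum: $3.82.

$3.82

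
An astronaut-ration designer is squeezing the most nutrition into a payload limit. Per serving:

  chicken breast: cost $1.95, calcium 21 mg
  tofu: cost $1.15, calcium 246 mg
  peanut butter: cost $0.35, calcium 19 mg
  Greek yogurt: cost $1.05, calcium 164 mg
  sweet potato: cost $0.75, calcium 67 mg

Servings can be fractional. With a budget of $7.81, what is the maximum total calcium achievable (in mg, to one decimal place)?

1670.7 mg

Calcium per dollar: tofu 213.9, Greek yogurt 156.2, sweet potato 89.33, peanut butter 54.29, chicken breast 10.77.
With no serving limits, spend the whole cost allowance on tofu: $7.81 / $1.15 × 246 mg = 1670.7 mg.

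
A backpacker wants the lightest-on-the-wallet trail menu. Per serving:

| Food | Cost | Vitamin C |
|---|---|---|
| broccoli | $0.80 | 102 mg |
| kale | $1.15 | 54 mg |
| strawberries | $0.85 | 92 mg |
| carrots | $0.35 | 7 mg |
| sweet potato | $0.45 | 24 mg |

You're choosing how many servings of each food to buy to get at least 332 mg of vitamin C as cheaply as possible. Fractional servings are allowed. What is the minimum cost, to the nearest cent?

$2.60

Cost per mg of vitamin C: broccoli $0.0078, strawberries $0.0092, sweet potato $0.0187, kale $0.0213, carrots $0.0500.
With no serving limits, use only broccoli: 332 mg / 102 mg = 3.255 servings × $0.80 = $2.60.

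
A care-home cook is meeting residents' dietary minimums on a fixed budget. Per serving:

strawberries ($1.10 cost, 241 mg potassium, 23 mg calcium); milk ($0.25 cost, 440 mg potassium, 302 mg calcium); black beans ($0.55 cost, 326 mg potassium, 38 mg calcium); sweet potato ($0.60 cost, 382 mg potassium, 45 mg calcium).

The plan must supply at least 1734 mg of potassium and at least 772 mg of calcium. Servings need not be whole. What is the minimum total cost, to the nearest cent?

Two binding constraints pin down two serving amounts, so the optimal mix uses at most two foods. The candidates are each food alone (scaled to the tighter of potassium/calcium) and each pair with both constraints tight.
strawberries only: max(1734/241, 772/23) = 33.57 servings → $36.92.
milk only: max(1734/440, 772/302) = 3.941 servings → $0.99.
black beans only: max(1734/326, 772/38) = 20.32 servings → $11.17.
sweet potato only: max(1734/382, 772/45) = 17.16 servings → $10.29.
strawberries + milk with both tight: 2.936 servings and 2.333 servings → $3.81.
strawberries + black beans: intersection lies outside the first quadrant.
strawberries + sweet potato: the both-tight solution has a negative serving — not a feasible corner.
milk + black beans with both tight: 2.273 servings and 2.251 servings → $1.81.
milk + sweet potato with both tight: 2.269 servings and 1.925 servings → $1.72.
black beans + sweet potato with both targets exact would need a negative amount; discard.
So the least-cost plan costs $0.99.

$0.99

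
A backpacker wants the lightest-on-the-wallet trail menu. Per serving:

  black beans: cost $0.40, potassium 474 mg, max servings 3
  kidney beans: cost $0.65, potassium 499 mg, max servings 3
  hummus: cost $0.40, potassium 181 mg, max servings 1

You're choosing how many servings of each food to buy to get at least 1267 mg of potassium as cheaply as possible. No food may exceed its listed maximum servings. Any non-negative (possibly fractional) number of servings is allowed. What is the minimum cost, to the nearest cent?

Cost per mg of potassium: black beans $0.0008, kidney beans $0.0013, hummus $0.0022.
Take 2.673 servings of black beans: +1267.0 mg potassium for $1.07 (total $1.07, still need 0.0 mg).
Filling from the cheapest source first is optimal under one linear minimum: $1.07.

$1.07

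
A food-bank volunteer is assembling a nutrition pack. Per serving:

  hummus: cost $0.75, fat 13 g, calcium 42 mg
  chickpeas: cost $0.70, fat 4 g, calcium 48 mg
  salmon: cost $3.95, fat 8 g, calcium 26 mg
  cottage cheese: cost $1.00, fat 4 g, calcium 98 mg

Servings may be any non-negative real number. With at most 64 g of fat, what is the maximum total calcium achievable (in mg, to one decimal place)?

1568.0 mg

Calcium per g fat: cottage cheese 24.5, chickpeas 12, salmon 3.25, hummus 3.231.
With no serving limits, spend the whole fat allowance on cottage cheese: 64 g / 4 g × 98 mg = 1568.0 mg.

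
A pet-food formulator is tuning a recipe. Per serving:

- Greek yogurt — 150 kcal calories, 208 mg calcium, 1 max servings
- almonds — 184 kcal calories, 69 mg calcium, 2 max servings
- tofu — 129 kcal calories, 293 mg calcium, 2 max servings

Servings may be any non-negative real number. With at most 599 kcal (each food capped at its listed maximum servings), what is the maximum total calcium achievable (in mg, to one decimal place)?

Calcium per kcal: tofu 2.271, Greek yogurt 1.387, almonds 0.375.
Take 2 servings of tofu: uses 258 kcal, +586.0 mg calcium (running total 586.0 mg).
Take 1 serving of Greek yogurt: uses 150 kcal, +208.0 mg calcium (running total 794.0 mg).
Take 1.038 servings of almonds: uses 191 kcal, +71.6 mg calcium (running total 865.6 mg).
Filling greedily by calcium-per-kcal is optimal for one linear limit, giving 865.6 mg.

865.6 mg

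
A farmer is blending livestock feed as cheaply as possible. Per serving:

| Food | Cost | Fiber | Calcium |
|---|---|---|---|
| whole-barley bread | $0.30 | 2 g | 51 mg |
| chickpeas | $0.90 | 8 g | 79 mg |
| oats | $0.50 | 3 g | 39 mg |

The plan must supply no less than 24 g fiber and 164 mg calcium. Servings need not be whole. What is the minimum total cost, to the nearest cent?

$2.70

Compare the cost at each extreme point of the feasible region.
whole-barley bread only: max(24/2, 164/51) = 12 servings → $3.60.
chickpeas only: max(24/8, 164/79) = 3 servings → $2.70.
oats only: max(24/3, 164/39) = 8 servings → $4.00.
whole-barley bread + chickpeas with both targets exact would need a negative amount; discard.
whole-barley bread + oats: the both-tight solution has a negative serving — not a feasible corner.
chickpeas + oats: the both-tight solution has a negative serving — not a feasible corner.
So the least-cost plan costs $2.70.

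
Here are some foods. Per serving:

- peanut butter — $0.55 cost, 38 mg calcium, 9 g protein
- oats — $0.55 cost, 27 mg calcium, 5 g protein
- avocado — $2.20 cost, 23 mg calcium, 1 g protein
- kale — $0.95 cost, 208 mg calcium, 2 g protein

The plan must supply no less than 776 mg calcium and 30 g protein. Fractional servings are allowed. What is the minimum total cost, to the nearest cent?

Two binding constraints pin down two serving amounts, so the optimal mix uses at most two foods. The candidates are each food alone (scaled to the tighter of calcium/protein) and each pair with both constraints tight.
peanut butter only: max(776/38, 30/9) = 20.42 servings → $11.23.
oats only: max(776/27, 30/5) = 28.74 servings → $15.81.
avocado only: max(776/23, 30/1) = 33.74 servings → $74.23.
kale only: max(776/208, 30/2) = 15 servings → $14.25.
peanut butter + oats: intersection lies outside the first quadrant.
peanut butter + avocado with both targets exact would need a negative amount; discard.
peanut butter + kale with both tight: 2.61 servings and 3.254 servings → $4.53.
oats + avocado: the both-tight solution has a negative serving — not a feasible corner.
oats + kale with both tight: 4.755 servings and 3.114 servings → $5.57.
avocado + kale with both tight: 28.94 servings and 0.5309 servings → $64.17.
The minimum over all feasible corners is $4.53.

$4.53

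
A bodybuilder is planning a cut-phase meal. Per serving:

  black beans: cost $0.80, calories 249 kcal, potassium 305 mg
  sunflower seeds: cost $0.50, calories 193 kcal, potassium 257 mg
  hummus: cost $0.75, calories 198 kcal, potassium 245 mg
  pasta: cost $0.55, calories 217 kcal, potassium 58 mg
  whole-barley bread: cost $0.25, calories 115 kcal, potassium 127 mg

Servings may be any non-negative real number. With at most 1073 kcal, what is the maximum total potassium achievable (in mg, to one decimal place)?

1428.8 mg

Potassium per kcal: sunflower seeds 1.332, hummus 1.237, black beans 1.225, whole-barley bread 1.104, pasta 0.2673.
With no serving limits, spend the whole calories allowance on sunflower seeds: 1073 kcal / 193 kcal × 257 mg = 1428.8 mg.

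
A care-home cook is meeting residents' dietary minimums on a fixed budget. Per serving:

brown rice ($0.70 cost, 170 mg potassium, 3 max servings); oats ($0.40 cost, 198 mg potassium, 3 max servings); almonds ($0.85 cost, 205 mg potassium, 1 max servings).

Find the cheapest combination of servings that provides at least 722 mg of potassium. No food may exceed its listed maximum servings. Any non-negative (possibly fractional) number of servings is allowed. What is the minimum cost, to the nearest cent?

Cost per mg of potassium: oats $0.0020, brown rice $0.0041, almonds $0.0041.
Take 3 servings of oats: +594.0 mg potassium for $1.20 (total $1.20, still need 128.0 mg).
Take 0.7529 servings of brown rice: +128.0 mg potassium for $0.53 (total $1.73, still need 0.0 mg).
Greedy by cheapest-per-mg is optimal for a single linear constraint, so the minimum cost is $1.73.

$1.73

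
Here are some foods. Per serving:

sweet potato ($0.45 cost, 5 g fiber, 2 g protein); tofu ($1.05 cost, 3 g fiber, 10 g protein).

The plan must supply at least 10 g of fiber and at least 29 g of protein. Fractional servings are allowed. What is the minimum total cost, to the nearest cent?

For a min-cost LP with two ≥-constraints, a basic feasible solution has at most two positive variables.
sweet potato only: max(10/5, 29/2) = 14.5 servings → $6.53.
tofu only: max(10/3, 29/10) = 3.333 servings → $3.50.
sweet potato + tofu with both tight: 0.2955 servings and 2.841 servings → $3.12.
So the least-cost plan costs $3.12.

$3.12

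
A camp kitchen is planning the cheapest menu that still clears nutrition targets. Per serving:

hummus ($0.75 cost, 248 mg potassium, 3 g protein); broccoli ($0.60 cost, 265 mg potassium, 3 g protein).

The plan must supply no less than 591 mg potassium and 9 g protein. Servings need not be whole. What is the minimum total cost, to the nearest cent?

hummus only: max(591/248, 9/3) = 3 servings → $2.25.
broccoli only: max(591/265, 9/3) = 3 servings → $1.80.
hummus + broccoli: intersection lies outside the first quadrant.
So the least-cost plan costs $1.80.

$1.80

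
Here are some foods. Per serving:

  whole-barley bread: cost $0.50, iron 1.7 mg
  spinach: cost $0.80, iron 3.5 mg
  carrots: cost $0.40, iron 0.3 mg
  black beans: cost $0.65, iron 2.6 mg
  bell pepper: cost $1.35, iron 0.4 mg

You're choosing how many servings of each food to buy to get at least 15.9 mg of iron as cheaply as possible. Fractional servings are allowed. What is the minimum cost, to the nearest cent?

Cost per mg of iron: spinach $0.2286, black beans $0.2500, whole-barley bread $0.2941, carrots $1.3333, bell pepper $3.3750.
With no serving limits, use only spinach: 15.9 mg / 3.5 mg = 4.543 servings × $0.80 = $3.63.

$3.63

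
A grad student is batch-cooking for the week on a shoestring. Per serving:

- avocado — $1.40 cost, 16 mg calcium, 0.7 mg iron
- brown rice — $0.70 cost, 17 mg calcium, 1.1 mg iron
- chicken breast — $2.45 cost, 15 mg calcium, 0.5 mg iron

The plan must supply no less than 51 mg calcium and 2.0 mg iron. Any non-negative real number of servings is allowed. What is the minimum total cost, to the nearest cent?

$2.10

Two binding constraints pin down two serving amounts, so the optimal mix uses at most two foods. The candidates are each food alone (scaled to the tighter of calcium/iron) and each pair with both constraints tight.
avocado only: max(51/16, 2.0/0.7) = 3.188 servings → $4.46.
brown rice only: max(51/17, 2.0/1.1) = 3 servings → $2.10.
chicken breast only: max(51/15, 2.0/0.5) = 4 servings → $9.80.
avocado + brown rice with both targets exact would need a negative amount; discard.
avocado + chicken breast with both tight: 1.8 servings and 1.48 servings → $6.15.
brown rice + chicken breast with both tight: 0.5625 servings and 2.763 servings → $7.16.
So the least-cost plan costs $2.10.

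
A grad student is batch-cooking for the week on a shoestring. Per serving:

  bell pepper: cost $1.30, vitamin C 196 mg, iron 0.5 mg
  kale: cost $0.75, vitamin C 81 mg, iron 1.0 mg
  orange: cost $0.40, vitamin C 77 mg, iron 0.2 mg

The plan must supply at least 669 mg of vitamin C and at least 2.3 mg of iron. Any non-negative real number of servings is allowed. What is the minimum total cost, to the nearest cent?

$3.71

For a min-cost LP with two ≥-constraints, a basic feasible solution has at most two positive variables.
bell pepper only: max(669/196, 2.3/0.5) = 4.6 servings → $5.98.
kale only: max(669/81, 2.3/1.0) = 8.259 servings → $6.19.
orange only: max(669/77, 2.3/0.2) = 11.5 servings → $4.60.
bell pepper + kale with both tight: 3.104 servings and 0.7479 servings → $4.60.
bell pepper + orange: intersection lies outside the first quadrant.
kale + orange with both tight: 0.7122 servings and 7.939 servings → $3.71.
The minimum over all feasible corners is $3.71.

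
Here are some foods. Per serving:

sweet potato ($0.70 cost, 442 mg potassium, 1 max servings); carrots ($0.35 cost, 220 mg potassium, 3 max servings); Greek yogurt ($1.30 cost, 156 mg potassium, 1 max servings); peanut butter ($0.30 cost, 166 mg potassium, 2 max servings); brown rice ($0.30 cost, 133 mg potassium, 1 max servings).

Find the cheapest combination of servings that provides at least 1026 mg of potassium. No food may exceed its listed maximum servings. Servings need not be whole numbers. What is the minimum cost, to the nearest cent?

$1.63

Cost per mg of potassium: sweet potato $0.0016, carrots $0.0016, peanut butter $0.0018, brown rice $0.0023, Greek yogurt $0.0083.
Take 1 serving of sweet potato: +442.0 mg potassium for $0.70 (total $0.70, still need 584.0 mg).
Take 2.655 servings of carrots: +584.0 mg potassium for $0.93 (total $1.63, still need 0.0 mg).
Greedy by cheapest-per-mg is optimal for a single linear constraint, so the minimum cost is $1.63.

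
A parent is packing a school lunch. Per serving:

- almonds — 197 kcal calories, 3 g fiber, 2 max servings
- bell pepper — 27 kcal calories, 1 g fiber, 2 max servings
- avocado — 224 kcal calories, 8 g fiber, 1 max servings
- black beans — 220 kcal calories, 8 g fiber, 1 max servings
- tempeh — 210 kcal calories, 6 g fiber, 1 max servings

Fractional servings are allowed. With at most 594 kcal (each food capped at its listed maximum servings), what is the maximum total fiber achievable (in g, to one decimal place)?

Fiber per kcal: bell pepper 0.03704, black beans 0.03636, avocado 0.03571, tempeh 0.02857, almonds 0.01523.
Take 2 servings of bell pepper: uses 54 kcal, +2.0 g fiber (running total 2.0 g).
Take 1 serving of black beans: uses 220 kcal, +8.0 g fiber (running total 10.0 g).
Take 1 serving of avocado: uses 224 kcal, +8.0 g fiber (running total 18.0 g).
Take 0.4571 servings of tempeh: uses 96 kcal, +2.7 g fiber (running total 20.7 g).
Greedy by best ratio exhausts the calories allowance optimally: 20.7 g.

20.7 g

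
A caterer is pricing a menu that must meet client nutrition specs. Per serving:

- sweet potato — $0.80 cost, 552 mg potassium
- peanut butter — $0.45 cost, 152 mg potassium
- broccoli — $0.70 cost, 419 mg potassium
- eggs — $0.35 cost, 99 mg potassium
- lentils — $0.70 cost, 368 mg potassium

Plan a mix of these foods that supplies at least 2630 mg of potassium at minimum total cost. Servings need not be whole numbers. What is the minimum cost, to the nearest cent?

Cost per mg of potassium: sweet potato $0.0014, broccoli $0.0017, lentils $0.0019, peanut butter $0.0030, eggs $0.0035.
With no serving limits, use only sweet potato: 2630 mg / 552 mg = 4.764 servings × $0.80 = $3.81.

$3.81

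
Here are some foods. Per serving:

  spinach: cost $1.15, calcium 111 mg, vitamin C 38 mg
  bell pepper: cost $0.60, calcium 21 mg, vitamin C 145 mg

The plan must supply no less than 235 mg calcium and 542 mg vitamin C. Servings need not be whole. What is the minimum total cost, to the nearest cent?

Check every corner: each single food scaled to meet both minima, and each pair solved so both constraints bind.
spinach only: max(235/111, 542/38) = 14.26 servings → $16.40.
bell pepper only: max(235/21, 542/145) = 11.19 servings → $6.71.
spinach + bell pepper with both tight: 1.483 servings and 3.349 servings → $3.72.
The minimum over all feasible corners is $3.72.

$3.72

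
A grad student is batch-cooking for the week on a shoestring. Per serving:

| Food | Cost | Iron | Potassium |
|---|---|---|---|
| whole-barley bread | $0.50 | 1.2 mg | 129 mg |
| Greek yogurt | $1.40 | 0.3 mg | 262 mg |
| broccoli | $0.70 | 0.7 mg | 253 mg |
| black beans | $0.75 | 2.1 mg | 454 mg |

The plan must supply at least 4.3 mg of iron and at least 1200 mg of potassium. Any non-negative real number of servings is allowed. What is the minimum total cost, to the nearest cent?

$1.98

Two binding constraints pin down two serving amounts, so the optimal mix uses at most two foods. The candidates are each food alone (scaled to the tighter of iron/potassium) and each pair with both constraints tight.
whole-barley bread only: max(4.3/1.2, 1200/129) = 9.302 servings → $4.65.
Greek yogurt only: max(4.3/0.3, 1200/262) = 14.33 servings → $20.07.
broccoli only: max(4.3/0.7, 1200/253) = 6.143 servings → $4.30.
black beans only: max(4.3/2.1, 1200/454) = 2.643 servings → $1.98.
whole-barley bread + Greek yogurt with both tight: 2.781 servings and 3.211 servings → $5.89.
whole-barley bread + broccoli with both tight: 1.162 servings and 4.15 servings → $3.49.
whole-barley bread + black beans: the both-tight solution has a negative serving — not a feasible corner.
Greek yogurt + broccoli with both targets exact would need a negative amount; discard.
Greek yogurt + black beans with both tight: 1.371 servings and 1.852 servings → $3.31.
broccoli + black beans with both tight: 2.659 servings and 1.161 servings → $2.73.
So the least-cost plan costs $1.98.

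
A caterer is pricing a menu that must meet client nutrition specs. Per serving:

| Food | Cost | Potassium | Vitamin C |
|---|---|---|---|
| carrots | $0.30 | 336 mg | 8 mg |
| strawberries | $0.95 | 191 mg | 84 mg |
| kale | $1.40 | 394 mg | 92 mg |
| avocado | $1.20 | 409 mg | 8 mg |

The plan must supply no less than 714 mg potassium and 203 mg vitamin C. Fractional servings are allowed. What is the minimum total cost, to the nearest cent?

$2.46

At the optimum either one food covers both requirements or two foods hit both targets exactly; no other combination can be cheaper.
carrots only: max(714/336, 203/8) = 25.38 servings → $7.61.
strawberries only: max(714/191, 203/84) = 3.738 servings → $3.55.
kale only: max(714/394, 203/92) = 2.207 servings → $3.09.
avocado only: max(714/409, 203/8) = 25.38 servings → $30.45.
carrots + strawberries with both tight: 0.7942 servings and 2.341 servings → $2.46.
carrots + kale: the both-tight solution has a negative serving — not a feasible corner.
carrots + avocado: the both-tight solution has a negative serving — not a feasible corner.
strawberries + kale with both tight: 0.9208 servings and 1.366 servings → $2.79.
strawberries + avocado with both tight: 2.355 servings and 0.6459 servings → $3.01.
kale + avocado with both targets exact would need a negative amount; discard.
Cheapest feasible corner: $2.46.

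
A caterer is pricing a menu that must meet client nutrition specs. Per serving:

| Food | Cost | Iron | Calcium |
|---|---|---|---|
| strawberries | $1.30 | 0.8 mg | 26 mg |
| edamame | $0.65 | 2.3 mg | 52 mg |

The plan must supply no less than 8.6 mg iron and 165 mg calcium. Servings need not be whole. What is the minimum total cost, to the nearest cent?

strawberries only: max(8.6/0.8, 165/26) = 10.75 servings → $13.97.
edamame only: max(8.6/2.3, 165/52) = 3.739 servings → $2.43.
strawberries + edamame: intersection lies outside the first quadrant.
Cheapest feasible corner: $2.43.

$2.43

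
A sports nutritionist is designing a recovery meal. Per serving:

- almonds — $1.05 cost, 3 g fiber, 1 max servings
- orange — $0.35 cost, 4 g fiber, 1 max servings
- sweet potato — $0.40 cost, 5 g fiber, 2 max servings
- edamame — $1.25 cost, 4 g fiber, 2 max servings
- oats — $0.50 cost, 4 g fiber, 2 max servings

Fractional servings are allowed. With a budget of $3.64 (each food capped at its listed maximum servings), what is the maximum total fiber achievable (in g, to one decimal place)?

Fiber per dollar: sweet potato 12.5, orange 11.43, oats 8, edamame 3.2, almonds 2.857.
Take 2 servings of sweet potato: spends $0.80, +10.0 g fiber (running total 10.0 g).
Take 1 serving of orange: spends $0.35, +4.0 g fiber (running total 14.0 g).
Take 2 servings of oats: spends $1.00, +8.0 g fiber (running total 22.0 g).
Take 1.192 servings of edamame: spends $1.49, +4.8 g fiber (running total 26.8 g).
Filling greedily by fiber-per-dollar is optimal for one linear limit, giving 26.8 g.

26.8 g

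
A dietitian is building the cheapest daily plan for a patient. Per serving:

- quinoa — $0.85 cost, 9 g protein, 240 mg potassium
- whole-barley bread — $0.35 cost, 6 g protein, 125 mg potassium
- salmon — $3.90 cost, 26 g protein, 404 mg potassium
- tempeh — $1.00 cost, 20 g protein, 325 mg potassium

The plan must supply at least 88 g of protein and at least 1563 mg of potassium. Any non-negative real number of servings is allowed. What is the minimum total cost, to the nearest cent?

$4.64

With two linear requirements the optimum uses one or two foods; enumerate the corners.
quinoa only: max(88/9, 1563/240) = 9.778 servings → $8.31.
whole-barley bread only: max(88/6, 1563/125) = 14.67 servings → $5.13.
salmon only: max(88/26, 1563/404) = 3.869 servings → $15.09.
tempeh only: max(88/20, 1563/325) = 4.809 servings → $4.81.
quinoa + whole-barley bread: intersection lies outside the first quadrant.
quinoa + salmon with both tight: 1.953 servings and 2.709 servings → $12.22.
quinoa + tempeh with both tight: 1.419 servings and 3.762 servings → $4.97.
whole-barley bread + salmon with both tight: 6.157 servings and 1.964 servings → $9.81.
whole-barley bread + tempeh with both tight: 4.836 servings and 2.949 servings → $4.64.
salmon + tempeh: the both-tight solution has a negative serving — not a feasible corner.
So the least-cost plan costs $4.64.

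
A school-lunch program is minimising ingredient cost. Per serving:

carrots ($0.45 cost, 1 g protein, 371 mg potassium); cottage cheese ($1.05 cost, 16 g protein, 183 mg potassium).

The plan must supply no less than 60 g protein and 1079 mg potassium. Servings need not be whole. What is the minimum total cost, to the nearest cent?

Two binding constraints pin down two serving amounts, so the optimal mix uses at most two foods. The candidates are each food alone (scaled to the tighter of protein/potassium) and each pair with both constraints tight.
carrots only: max(60/1, 1079/371) = 60 servings → $27.00.
cottage cheese only: max(60/16, 1079/183) = 5.896 servings → $6.19.
carrots + cottage cheese with both tight: 1.092 servings and 3.682 servings → $4.36.
So the least-cost plan costs $4.36.

$4.36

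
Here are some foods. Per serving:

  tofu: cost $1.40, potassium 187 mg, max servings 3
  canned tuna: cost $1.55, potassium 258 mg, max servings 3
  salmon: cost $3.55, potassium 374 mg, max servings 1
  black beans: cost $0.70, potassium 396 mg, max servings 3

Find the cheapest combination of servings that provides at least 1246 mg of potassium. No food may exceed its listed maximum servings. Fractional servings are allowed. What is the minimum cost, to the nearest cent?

Cost per mg of potassium: black beans $0.0018, canned tuna $0.0060, tofu $0.0075, salmon $0.0095.
Take 3 servings of black beans: +1188.0 mg potassium for $2.10 (total $2.10, still need 58.0 mg).
Take 0.2248 servings of canned tuna: +58.0 mg potassium for $0.35 (total $2.45, still need 0.0 mg).
Filling from the cheapest source first is optimal under one linear minimum: $2.45.

$2.45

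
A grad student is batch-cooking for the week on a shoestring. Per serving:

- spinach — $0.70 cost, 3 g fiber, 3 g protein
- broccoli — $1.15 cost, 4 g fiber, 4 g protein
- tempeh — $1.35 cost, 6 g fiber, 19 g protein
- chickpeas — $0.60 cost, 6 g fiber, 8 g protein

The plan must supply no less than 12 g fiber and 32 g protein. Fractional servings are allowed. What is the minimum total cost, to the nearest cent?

spinach only: max(12/3, 32/3) = 10.67 servings → $7.47.
broccoli only: max(12/4, 32/4) = 8 servings → $9.20.
tempeh only: max(12/6, 32/19) = 2 servings → $2.70.
chickpeas only: max(12/6, 32/8) = 4 servings → $2.40.
spinach + broccoli (both tight): parallel constraints — no distinct corner.
spinach + tempeh with both tight: 0.9231 servings and 1.538 servings → $2.72.
spinach + chickpeas: the both-tight solution has a negative serving — not a feasible corner.
broccoli + tempeh with both tight: 0.6923 servings and 1.538 servings → $2.87.
broccoli + chickpeas: intersection lies outside the first quadrant.
tempeh + chickpeas with both tight: 1.455 servings and 0.5455 servings → $2.29.
So the least-cost plan costs $2.29.

$2.29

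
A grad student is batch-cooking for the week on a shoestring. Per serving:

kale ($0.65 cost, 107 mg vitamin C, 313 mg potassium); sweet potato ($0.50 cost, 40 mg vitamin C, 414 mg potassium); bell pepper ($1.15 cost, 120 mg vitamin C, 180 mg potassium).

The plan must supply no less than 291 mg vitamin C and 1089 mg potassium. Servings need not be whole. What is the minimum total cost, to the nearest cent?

$1.97

An LP optimum is at a vertex; with two nutrient constraints at most two foods are used. Check each candidate.
kale only: max(291/107, 1089/313) = 3.479 servings → $2.26.
sweet potato only: max(291/40, 1089/414) = 7.275 servings → $3.64.
bell pepper only: max(291/120, 1089/180) = 6.05 servings → $6.96.
kale + sweet potato with both tight: 2.42 servings and 0.8006 servings → $1.97.
kale + bell pepper: intersection lies outside the first quadrant.
sweet potato + bell pepper with both tight: 1.843 servings and 1.811 servings → $3.00.
Cheapest feasible corner: $1.97.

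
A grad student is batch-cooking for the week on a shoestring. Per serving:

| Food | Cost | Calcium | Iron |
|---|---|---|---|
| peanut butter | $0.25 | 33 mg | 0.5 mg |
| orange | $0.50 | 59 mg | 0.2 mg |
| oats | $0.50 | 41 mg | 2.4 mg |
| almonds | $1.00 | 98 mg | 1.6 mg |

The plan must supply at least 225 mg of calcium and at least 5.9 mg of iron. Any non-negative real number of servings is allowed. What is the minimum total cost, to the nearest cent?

At the optimum either one food covers both requirements or two foods hit both targets exactly; no other combination can be cheaper.
peanut butter only: max(225/33, 5.9/0.5) = 11.8 servings → $2.95.
orange only: max(225/59, 5.9/0.2) = 29.5 servings → $14.75.
oats only: max(225/41, 5.9/2.4) = 5.488 servings → $2.74.
almonds only: max(225/98, 5.9/1.6) = 3.688 servings → $3.69.
peanut butter + orange with both targets exact would need a negative amount; discard.
peanut butter + oats with both tight: 5.078 servings and 1.4 servings → $1.97.
peanut butter + almonds: the both-tight solution has a negative serving — not a feasible corner.
orange + oats with both tight: 2.235 servings and 2.272 servings → $2.25.
orange + almonds: intersection lies outside the first quadrant.
oats + almonds with both tight: 1.287 servings and 1.758 servings → $2.40.
Cheapest feasible corner: $1.97.

$1.97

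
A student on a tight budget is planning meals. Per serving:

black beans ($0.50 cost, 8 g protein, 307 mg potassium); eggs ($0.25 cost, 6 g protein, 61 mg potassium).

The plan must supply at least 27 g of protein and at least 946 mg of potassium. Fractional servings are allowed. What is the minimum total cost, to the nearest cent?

Compare the cost at each extreme point of the feasible region.
black beans only: max(27/8, 946/307) = 3.375 servings → $1.69.
eggs only: max(27/6, 946/61) = 15.51 servings → $3.88.
black beans + eggs with both tight: 2.976 servings and 0.5325 servings → $1.62.
Cheapest feasible corner: $1.62.

$1.62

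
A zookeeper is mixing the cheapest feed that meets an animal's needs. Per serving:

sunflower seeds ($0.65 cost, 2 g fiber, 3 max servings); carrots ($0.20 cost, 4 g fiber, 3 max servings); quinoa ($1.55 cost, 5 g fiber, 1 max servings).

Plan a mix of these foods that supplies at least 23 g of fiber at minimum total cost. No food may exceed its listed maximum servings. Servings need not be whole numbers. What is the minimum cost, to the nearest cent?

Cost per g of fiber: carrots $0.0500, quinoa $0.3100, sunflower seeds $0.3250.
Take 3 servings of carrots: +12.0 g fiber for $0.60 (total $0.60, still need 11.0 g).
Take 1 serving of quinoa: +5.0 g fiber for $1.55 (total $2.15, still need 6.0 g).
Take 3 servings of sunflower seeds: +6.0 g fiber for $1.95 (total $4.10, still need 0.0 g).
Filling from the cheapest source first is optimal under one linear minimum: $4.10.

$4.10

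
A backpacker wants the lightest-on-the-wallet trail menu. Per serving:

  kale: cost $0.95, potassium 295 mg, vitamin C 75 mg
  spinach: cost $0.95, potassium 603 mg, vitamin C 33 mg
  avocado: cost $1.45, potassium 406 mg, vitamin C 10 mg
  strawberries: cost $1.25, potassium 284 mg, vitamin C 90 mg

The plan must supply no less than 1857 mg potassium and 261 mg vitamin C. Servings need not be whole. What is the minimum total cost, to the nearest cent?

$4.24

Two binding constraints pin down two serving amounts, so the optimal mix uses at most two foods. The candidates are each food alone (scaled to the tighter of potassium/vitamin C) and each pair with both constraints tight.
kale only: max(1857/295, 261/75) = 6.295 servings → $5.98.
spinach only: max(1857/603, 261/33) = 7.909 servings → $7.51.
avocado only: max(1857/406, 261/10) = 26.1 servings → $37.84.
strawberries only: max(1857/284, 261/90) = 6.539 servings → $8.17.
kale + spinach with both tight: 2.708 servings and 1.755 servings → $4.24.
kale + avocado with both tight: 3.178 servings and 2.265 servings → $6.30.
kale + strawberries: intersection lies outside the first quadrant.
spinach + avocado: the both-tight solution has a negative serving — not a feasible corner.
spinach + strawberries with both tight: 2.071 servings and 2.14 servings → $4.64.
avocado + strawberries with both tight: 2.76 servings and 2.593 servings → $7.24.
The minimum over all feasible corners is $4.24.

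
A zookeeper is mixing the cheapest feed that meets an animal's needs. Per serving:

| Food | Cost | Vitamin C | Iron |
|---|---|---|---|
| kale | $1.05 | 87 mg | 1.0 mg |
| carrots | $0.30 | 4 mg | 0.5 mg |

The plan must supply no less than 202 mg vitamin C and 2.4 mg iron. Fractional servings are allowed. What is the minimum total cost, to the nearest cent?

Minimising a linear cost over {vitamin C ≥ 202, iron ≥ 2.4, servings ≥ 0} — the optimum is at a vertex, using one or two foods.
kale only: max(202/87, 2.4/1.0) = 2.4 servings → $2.52.
carrots only: max(202/4, 2.4/0.5) = 50.5 servings → $15.15.
kale + carrots with both tight: 2.314 servings and 0.1722 servings → $2.48.
The minimum over all feasible corners is $2.48.

$2.48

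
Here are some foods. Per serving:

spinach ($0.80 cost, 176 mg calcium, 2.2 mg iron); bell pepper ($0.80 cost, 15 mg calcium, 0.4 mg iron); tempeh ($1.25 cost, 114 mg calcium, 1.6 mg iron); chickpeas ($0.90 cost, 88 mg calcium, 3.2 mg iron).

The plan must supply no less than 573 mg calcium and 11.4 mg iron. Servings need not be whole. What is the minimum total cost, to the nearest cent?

Two binding constraints pin down two serving amounts, so the optimal mix uses at most two foods. The candidates are each food alone (scaled to the tighter of calcium/iron) and each pair with both constraints tight.
spinach only: max(573/176, 11.4/2.2) = 5.182 servings → $4.15.
bell pepper only: max(573/15, 11.4/0.4) = 38.2 servings → $30.56.
tempeh only: max(573/114, 11.4/1.6) = 7.125 servings → $8.91.
chickpeas only: max(573/88, 11.4/3.2) = 6.511 servings → $5.86.
spinach + bell pepper with both tight: 1.556 servings and 19.94 servings → $17.20.
spinach + tempeh: the both-tight solution has a negative serving — not a feasible corner.
spinach + chickpeas with both tight: 2.247 servings and 2.018 servings → $3.61.
bell pepper + tempeh with both tight: 17.72 servings and 2.694 servings → $17.55.
bell pepper + chickpeas: intersection lies outside the first quadrant.
tempeh + chickpeas with both tight: 3.707 servings and 1.709 servings → $6.17.
The minimum over all feasible corners is $3.61.

$3.61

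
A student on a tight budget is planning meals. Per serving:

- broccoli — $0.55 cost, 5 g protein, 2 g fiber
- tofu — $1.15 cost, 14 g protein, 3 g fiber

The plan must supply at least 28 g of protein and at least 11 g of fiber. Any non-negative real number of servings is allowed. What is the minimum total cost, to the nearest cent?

Minimising a linear cost over {protein ≥ 28, fiber ≥ 11, servings ≥ 0} — the optimum is at a vertex, using one or two foods.
broccoli only: max(28/5, 11/2) = 5.6 servings → $3.08.
tofu only: max(28/14, 11/3) = 3.667 servings → $4.22.
broccoli + tofu with both tight: 5.385 servings and 0.07692 servings → $3.05.
Cheapest feasible corner: $3.05.

$3.05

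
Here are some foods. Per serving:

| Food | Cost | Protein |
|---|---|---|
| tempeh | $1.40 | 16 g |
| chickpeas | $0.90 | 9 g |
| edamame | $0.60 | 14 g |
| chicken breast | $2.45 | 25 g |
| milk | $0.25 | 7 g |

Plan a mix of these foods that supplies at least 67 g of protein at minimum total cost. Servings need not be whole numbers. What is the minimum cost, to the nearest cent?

$2.39

Cost per g of protein: milk $0.0357, edamame $0.0429, tempeh $0.0875, chicken breast $0.0980, chickpeas $0.1000.
With no serving limits, use only milk: 67 g / 7 g = 9.571 servings × $0.25 = $2.39.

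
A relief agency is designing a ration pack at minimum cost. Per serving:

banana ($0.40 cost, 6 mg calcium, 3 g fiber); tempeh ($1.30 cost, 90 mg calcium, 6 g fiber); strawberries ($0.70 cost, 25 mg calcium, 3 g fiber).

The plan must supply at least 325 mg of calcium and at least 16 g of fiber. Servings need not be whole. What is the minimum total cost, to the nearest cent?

$4.69

The cheapest plan sits at a corner of the feasible region — with two constraints it uses at most two foods.
banana only: max(325/6, 16/3) = 54.17 servings → $21.67.
tempeh only: max(325/90, 16/6) = 3.611 servings → $4.69.
strawberries only: max(325/25, 16/3) = 13 servings → $9.10.
banana + tempeh with both targets exact would need a negative amount; discard.
banana + strawberries: intersection lies outside the first quadrant.
tempeh + strawberries: the both-tight solution has a negative serving — not a feasible corner.
Cheapest feasible corner: $4.69.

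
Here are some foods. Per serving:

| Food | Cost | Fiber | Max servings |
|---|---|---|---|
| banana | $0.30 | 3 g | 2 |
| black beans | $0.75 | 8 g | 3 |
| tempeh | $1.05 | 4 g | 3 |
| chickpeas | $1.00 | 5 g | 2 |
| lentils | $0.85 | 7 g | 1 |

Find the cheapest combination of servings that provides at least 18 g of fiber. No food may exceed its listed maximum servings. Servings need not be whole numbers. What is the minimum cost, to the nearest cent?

Cost per g of fiber: black beans $0.0938, banana $0.1000, lentils $0.1214, chickpeas $0.2000, tempeh $0.2625.
Take 2.25 servings of black beans: +18.0 g fiber for $1.69 (total $1.69, still need 0.0 g).
Filling from the cheapest source first is optimal under one linear minimum: $1.69.

$1.69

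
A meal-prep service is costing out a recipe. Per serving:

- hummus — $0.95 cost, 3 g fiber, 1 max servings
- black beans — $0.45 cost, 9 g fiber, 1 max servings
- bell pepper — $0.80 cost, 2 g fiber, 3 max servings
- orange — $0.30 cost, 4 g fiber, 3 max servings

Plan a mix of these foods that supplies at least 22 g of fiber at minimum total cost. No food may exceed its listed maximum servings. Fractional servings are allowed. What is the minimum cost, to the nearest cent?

Cost per g of fiber: black beans $0.0500, orange $0.0750, hummus $0.3167, bell pepper $0.4000.
Take 1 serving of black beans: +9.0 g fiber for $0.45 (total $0.45, still need 13.0 g).
Take 3 servings of orange: +12.0 g fiber for $0.90 (total $1.35, still need 1.0 g).
Take 0.3333 servings of hummus: +1.0 g fiber for $0.32 (total $1.67, still need 0.0 g).
Greedy by cheapest-per-g is optimal for a single linear constraint, so the minimum cost is $1.67.

$1.67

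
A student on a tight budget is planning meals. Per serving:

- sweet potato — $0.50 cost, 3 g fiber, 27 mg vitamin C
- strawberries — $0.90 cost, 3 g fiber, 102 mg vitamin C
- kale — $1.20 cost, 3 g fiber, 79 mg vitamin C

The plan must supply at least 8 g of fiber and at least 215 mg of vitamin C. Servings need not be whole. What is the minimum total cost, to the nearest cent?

$2.10

With two linear requirements the optimum uses one or two foods; enumerate the corners.
sweet potato only: max(8/3, 215/27) = 7.963 servings → $3.98.
strawberries only: max(8/3, 215/102) = 2.667 servings → $2.40.
kale only: max(8/3, 215/79) = 2.722 servings → $3.27.
sweet potato + strawberries with both tight: 0.76 servings and 1.907 servings → $2.10.
sweet potato + kale: the both-tight solution has a negative serving — not a feasible corner.
strawberries + kale with both tight: 0.1884 servings and 2.478 servings → $3.14.
The minimum over all feasible corners is $2.10.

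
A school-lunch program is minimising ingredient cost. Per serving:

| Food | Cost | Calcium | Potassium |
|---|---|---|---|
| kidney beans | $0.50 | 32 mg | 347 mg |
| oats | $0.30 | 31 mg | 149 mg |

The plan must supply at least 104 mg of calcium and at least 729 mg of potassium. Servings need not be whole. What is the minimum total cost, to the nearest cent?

With two linear requirements the optimum uses one or two foods; enumerate the corners.
kidney beans only: max(104/32, 729/347) = 3.25 servings → $1.62.
oats only: max(104/31, 729/149) = 4.893 servings → $1.47.
kidney beans + oats with both tight: 1.186 servings and 2.131 servings → $1.23.
So the least-cost plan costs $1.23.

$1.23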